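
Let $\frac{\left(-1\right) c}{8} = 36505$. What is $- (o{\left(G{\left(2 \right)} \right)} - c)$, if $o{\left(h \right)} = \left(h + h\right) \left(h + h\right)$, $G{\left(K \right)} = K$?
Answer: $-292056$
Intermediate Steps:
$c = -292040$ ($c = \left(-8\right) 36505 = -292040$)
$o{\left(h \right)} = 4 h^{2}$ ($o{\left(h \right)} = 2 h 2 h = 4 h^{2}$)
$- (o{\left(G{\left(2 \right)} \right)} - c) = - (4 \cdot 2^{2} - -292040) = - (4 \cdot 4 + 292040) = - (16 + 292040) = \left(-1\right) 292056 = -292056$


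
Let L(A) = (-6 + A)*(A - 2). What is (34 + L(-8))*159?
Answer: 27666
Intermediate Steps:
L(A) = (-6 + A)*(-2 + A)
(34 + L(-8))*159 = (34 + (12 + (-8)² - 8*(-8)))*159 = (34 + (12 + 64 + 64))*159 = (34 + 140)*159 = 174*159 = 27666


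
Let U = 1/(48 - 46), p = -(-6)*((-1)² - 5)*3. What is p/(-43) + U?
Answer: 187/86 ≈ 2.1744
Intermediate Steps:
p = -72 (p = -(-6)*(1 - 5)*3 = -(-6)*(-4)*3 = -3*8*3 = -24*3 = -72)
U = ½ (U = 1/2 = ½ ≈ 0.50000)
p/(-43) + U = -72/(-43) + ½ = -72*(-1/43) + ½ = 72/43 + ½ = 187/86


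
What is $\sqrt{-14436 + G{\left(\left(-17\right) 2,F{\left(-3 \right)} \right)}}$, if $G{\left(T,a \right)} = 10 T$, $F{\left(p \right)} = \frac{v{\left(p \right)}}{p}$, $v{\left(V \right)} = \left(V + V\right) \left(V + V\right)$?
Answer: $2 i \sqrt{3694} \approx 121.56 i$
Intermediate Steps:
$v{\left(V \right)} = 4 V^{2}$ ($v{\left(V \right)} = 2 V 2 V = 4 V^{2}$)
$F{\left(p \right)} = 4 p$ ($F{\left(p \right)} = \frac{4 p^{2}}{p} = 4 p$)
$\sqrt{-14436 + G{\left(\left(-17\right) 2,F{\left(-3 \right)} \right)}} = \sqrt{-14436 + 10 \left(\left(-17\right) 2\right)} = \sqrt{-14436 + 10 \left(-34\right)} = \sqrt{-14436 - 340} = \sqrt{-14776} = 2 i \sqrt{3694}$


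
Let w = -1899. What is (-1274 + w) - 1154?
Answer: -4327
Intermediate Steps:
(-1274 + w) - 1154 = (-1274 - 1899) - 1154 = -3173 - 1154 = -4327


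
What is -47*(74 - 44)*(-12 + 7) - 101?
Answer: 6949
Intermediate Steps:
-47*(74 - 44)*(-12 + 7) - 101 = -1410*(-5) - 101 = -47*(-150) - 101 = 7050 - 101 = 6949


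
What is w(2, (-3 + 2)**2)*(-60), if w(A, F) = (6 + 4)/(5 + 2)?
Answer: -600/7 ≈ -85.714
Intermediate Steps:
w(A, F) = 10/7
w(2, (-3 + 2)**2)*(-60) = (10/7)*(-60) = -600/7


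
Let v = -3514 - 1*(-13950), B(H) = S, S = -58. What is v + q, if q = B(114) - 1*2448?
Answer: 7930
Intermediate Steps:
B(H) = -58
q = -2506 (q = -58 - 1*2448 = -58 - 2448 = -2506)
v = 10436 (v = -3514 + 13950 = 10436)
v + q = 10436 - 2506 = 7930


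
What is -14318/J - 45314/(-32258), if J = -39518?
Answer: 563147174/318692911 ≈ 1.7671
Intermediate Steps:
-14318/J - 45314/(-32258) = -14318/(-39518) - 45314/(-32258) = -14318*(-1/39518) - 45314*(-1/32258) = 7159/19759 + 22657/16129 = 563147174/318692911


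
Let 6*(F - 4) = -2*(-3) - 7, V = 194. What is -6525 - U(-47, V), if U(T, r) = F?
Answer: -39173/6 ≈ -6528.8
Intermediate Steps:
F = 23/6 (F = 4 + (-2*(-3) - 7)/6 = 4 + (6 - 7)/6 = 4 + (1/6)*(-1) = 4 - 1/6 = 23/6 ≈ 3.8333)
U(T, r) = 23/6
-6525 - U(-47, V) = -6525 - 1*23/6 = -6525 - 23/6 = -39173/6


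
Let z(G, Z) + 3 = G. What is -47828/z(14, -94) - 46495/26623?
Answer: -115803299/26623 ≈ -4349.8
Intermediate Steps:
z(G, Z) = -3 + G
-47828/z(14, -94) - 46495/26623 = -47828/(-3 + 14) - 46495/26623 = -47828/11 - 46495*1/26623 = -47828*1/11 - 46495/26623 = -4348 - 46495/26623 = -115803299/26623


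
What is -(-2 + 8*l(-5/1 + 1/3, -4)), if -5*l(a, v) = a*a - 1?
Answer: 1586/45 ≈ 35.244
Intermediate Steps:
l(a, v) = 1/5 - a**2/5 (l(a, v) = -(a*a - 1)/5 = -(a**2 - 1)/5 = -(-1 + a**2)/5 = 1/5 - a**2/5)
-(-2 + 8*l(-5/1 + 1/3, -4)) = -(-2 + 8*(1/5 - (-5/1 + 1/3)**2/5)) = -(-2 + 8*(1/5 - (-5*1 + 1*(1/3))**2/5)) = -(-2 + 8*(1/5 - (-5 + 1/3)**2/5)) = -(-2 + 8*(1/5 - (-14/3)**2/5)) = -(-2 + 8*(1/5 - 1/5*196/9)) = -(-2 + 8*(1/5 - 196/45)) = -(-2 + 8*(-187/45)) = -(-2 - 1496/45) = -1*(-1586/45) = 1586/45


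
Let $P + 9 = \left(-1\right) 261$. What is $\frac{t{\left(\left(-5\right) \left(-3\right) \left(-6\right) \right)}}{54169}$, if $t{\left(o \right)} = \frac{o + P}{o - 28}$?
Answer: $\frac{180}{3195971} \approx 5.6321 \cdot 10^{-5}$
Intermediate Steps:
$P = -270$ ($P = -9 - 261 = -270$)
$t{\left(o \right)} = \frac{-270 + o}{-28 + o}$ ($t{\left(o \right)} = \frac{o - 270}{o - 28} = \frac{-270 + o}{-28 + o}$)
$\frac{t{\left(\left(-5\right) \left(-3\right) \left(-6\right) \right)}}{54169} = \frac{\frac{1}{-28 + \left(-5\right) \left(-3\right) \left(-6\right)} \left(-270 + \left(-5\right) \left(-3\right) \left(-6\right)\right)}{54169} = \frac{-270 + 15 \left(-6\right)}{-28 + 15 \left(-6\right)} \frac{1}{54169} = \frac{-270 - 90}{-28 - 90} \cdot \frac{1}{54169} = \frac{1}{-118} \left(-360\right) \frac{1}{54169} = \left(- \frac{1}{118}\right) \left(-360\right) \frac{1}{54169} = \frac{180}{59} \cdot \frac{1}{54169} = \frac{180}{3195971}$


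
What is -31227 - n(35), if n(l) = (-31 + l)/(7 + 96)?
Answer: -3216385/103 ≈ -31227.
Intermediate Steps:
n(l) = -31/103 + l/103 (n(l) = (-31 + l)/103 = (-31 + l)*(1/103) = -31/103 + l/103)
-31227 - n(35) = -31227 - (-31/103 + (1/103)*35) = -31227 - (-31/103 + 35/103) = -31227 - 1*4/103 = -31227 - 4/103 = -3216385/103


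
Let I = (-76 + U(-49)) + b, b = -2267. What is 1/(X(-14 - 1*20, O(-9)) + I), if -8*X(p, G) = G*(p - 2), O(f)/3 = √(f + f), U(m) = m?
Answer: -4784/11449889 - 81*I*√2/11449889 ≈ -0.00041782 - 1.0005e-5*I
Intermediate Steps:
O(f) = 3*√2*√f (O(f) = 3*√(f + f) = 3*√(2*f) = 3*(√2*√f) = 3*√2*√f)
X(p, G) = -G*(-2 + p)/8 (X(p, G) = -G*(p - 2)/8 = -G*(-2 + p)/8)
I = -2392 (I = (-76 - 49) - 2267 = -125 - 2267 = -2392)
1/(X(-14 - 1*20, O(-9)) + I) = 1/((3*√2*√(-9))*(2 - (-14 - 1*20))/8 - 2392) = 1/((3*√2*(3*I))*(2 - (-14 - 20))/8 - 2392) = 1/((9*I*√2)*(2 - 1*(-34))/8 - 2392) = 1/((9*I*√2)*(2 + 34)/8 - 2392) = 1/((⅛)*(9*I*√2)*36 - 2392) = 1/(81*I*√2/2 - 2392) = 1/(-2392 + 81*I*√2/2)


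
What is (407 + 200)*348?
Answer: 211236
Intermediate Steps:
(407 + 200)*348 = 607*348 = 211236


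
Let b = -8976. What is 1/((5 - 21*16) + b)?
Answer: -1/9307 ≈ -0.00010745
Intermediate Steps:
1/((5 - 21*16) + b) = 1/((5 - 21*16) - 8976) = 1/((5 - 336) - 8976) = 1/(-331 - 8976) = 1/(-9307) = -1/9307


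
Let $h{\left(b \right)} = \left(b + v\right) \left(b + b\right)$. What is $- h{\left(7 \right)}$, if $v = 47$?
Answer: $-756$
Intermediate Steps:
$h{\left(b \right)} = 2 b \left(47 + b\right)$ ($h{\left(b \right)} = \left(b + 47\right) \left(b + b\right) = \left(47 + b\right) 2 b = 2 b \left(47 + b\right)$)
$- h{\left(7 \right)} = - 2 \cdot 7 \left(47 + 7\right) = - 2 \cdot 7 \cdot 54 = \left(-1\right) 756 = -756$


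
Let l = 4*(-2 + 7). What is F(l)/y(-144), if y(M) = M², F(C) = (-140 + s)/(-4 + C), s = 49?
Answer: -91/331776 ≈ -0.00027428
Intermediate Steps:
l = 20 (l = 4*5 = 20)
F(C) = -91/(-4 + C) (F(C) = (-140 + 49)/(-4 + C) = -91/(-4 + C))
F(l)/y(-144) = (-91/(-4 + 20))/((-144)²) = -91/16/20736 = -91*1/16*(1/20736) = -91/16*1/20736 = -91/331776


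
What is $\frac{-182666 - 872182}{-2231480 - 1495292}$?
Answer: $\frac{263712}{931693} \approx 0.28305$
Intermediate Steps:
$\frac{-182666 - 872182}{-2231480 - 1495292} = - \frac{1054848}{-3726772} = \left(-1054848\right) \left(- \frac{1}{3726772}\right) = \frac{263712}{931693}$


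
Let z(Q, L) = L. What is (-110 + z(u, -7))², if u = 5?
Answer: 13689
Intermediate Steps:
(-110 + z(u, -7))² = (-110 - 7)² = (-117)² = 13689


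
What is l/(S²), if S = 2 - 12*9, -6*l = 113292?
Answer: -9441/5618 ≈ -1.6805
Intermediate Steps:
l = -18882 (l = -⅙*113292 = -18882)
S = -106 (S = 2 - 108 = -106)
l/(S²) = -18882/((-106)²) = -18882/11236 = -18882*1/11236 = -9441/5618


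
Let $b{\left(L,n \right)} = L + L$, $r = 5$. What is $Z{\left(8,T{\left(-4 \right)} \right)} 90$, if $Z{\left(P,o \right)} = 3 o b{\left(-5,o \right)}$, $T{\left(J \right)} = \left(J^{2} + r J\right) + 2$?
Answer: $5400$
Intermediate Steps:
$b{\left(L,n \right)} = 2 L$
$T{\left(J \right)} = 2 + J^{2} + 5 J$ ($T{\left(J \right)} = \left(J^{2} + 5 J\right) + 2 = 2 + J^{2} + 5 J$)
$Z{\left(P,o \right)} = - 30 o$ ($Z{\left(P,o \right)} = 3 o 2 \left(-5\right) = 3 o \left(-10\right) = - 30 o$)
$Z{\left(8,T{\left(-4 \right)} \right)} 90 = - 30 \left(2 + \left(-4\right)^{2} + 5 \left(-4\right)\right) 90 = - 30 \left(2 + 16 - 20\right) 90 = \left(-30\right) \left(-2\right) 90 = 60 \cdot 90 = 5400$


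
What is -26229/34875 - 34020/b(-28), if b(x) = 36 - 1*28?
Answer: -98888111/23250 ≈ -4253.3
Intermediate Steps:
b(x) = 8 (b(x) = 36 - 28 = 8)
-26229/34875 - 34020/b(-28) = -26229/34875 - 34020/8 = -26229*1/34875 - 34020*1/8 = -8743/11625 - 8505/2 = -98888111/23250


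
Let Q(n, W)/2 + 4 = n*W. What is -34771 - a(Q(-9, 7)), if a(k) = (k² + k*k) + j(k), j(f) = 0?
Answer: -70683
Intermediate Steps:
Q(n, W) = -8 + 2*W*n (Q(n, W) = -8 + 2*(n*W) = -8 + 2*(W*n) = -8 + 2*W*n)
a(k) = 2*k² (a(k) = (k² + k*k) + 0 = (k² + k²) + 0 = 2*k² + 0 = 2*k²)
-34771 - a(Q(-9, 7)) = -34771 - 2*(-8 + 2*7*(-9))² = -34771 - 2*(-8 - 126)² = -34771 - 2*(-134)² = -34771 - 2*17956 = -34771 - 1*35912 = -34771 - 35912 = -70683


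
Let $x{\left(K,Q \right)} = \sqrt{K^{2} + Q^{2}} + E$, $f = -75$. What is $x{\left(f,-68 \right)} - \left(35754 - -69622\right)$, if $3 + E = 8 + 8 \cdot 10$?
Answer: $-105291 + \sqrt{10249} \approx -1.0519 \cdot 10^{5}$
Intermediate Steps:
$E = 85$ ($E = -3 + \left(8 + 8 \cdot 10\right) = -3 + \left(8 + 80\right) = -3 + 88 = 85$)
$x{\left(K,Q \right)} = 85 + \sqrt{K^{2} + Q^{2}}$ ($x{\left(K,Q \right)} = \sqrt{K^{2} + Q^{2}} + 85 = 85 + \sqrt{K^{2} + Q^{2}}$)
$x{\left(f,-68 \right)} - \left(35754 - -69622\right) = \left(85 + \sqrt{\left(-75\right)^{2} + \left(-68\right)^{2}}\right) - \left(35754 - -69622\right) = \left(85 + \sqrt{5625 + 4624}\right) - \left(35754 + 69622\right) = \left(85 + \sqrt{10249}\right) - 105376 = -105291 + \sqrt{10249}$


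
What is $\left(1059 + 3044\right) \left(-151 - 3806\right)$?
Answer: $-16235571$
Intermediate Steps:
$\left(1059 + 3044\right) \left(-151 - 3806\right) = 4103 \left(-3957\right) = -16235571$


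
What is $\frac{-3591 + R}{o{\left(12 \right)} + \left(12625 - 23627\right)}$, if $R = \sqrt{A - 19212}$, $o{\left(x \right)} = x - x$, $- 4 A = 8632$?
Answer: $\frac{3591}{11002} - \frac{i \sqrt{21370}}{11002} \approx 0.3264 - 0.013287 i$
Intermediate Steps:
$A = -2158$ ($A = \left(- \frac{1}{4}\right) 8632 = -2158$)
$o{\left(x \right)} = 0$
$R = i \sqrt{21370}$ ($R = \sqrt{-2158 - 19212} = \sqrt{-21370} = i \sqrt{21370} \approx 146.18 i$)
$\frac{-3591 + R}{o{\left(12 \right)} + \left(12625 - 23627\right)} = \frac{-3591 + i \sqrt{21370}}{0 + \left(12625 - 23627\right)} = \frac{-3591 + i \sqrt{21370}}{0 - 11002} = \frac{-3591 + i \sqrt{21370}}{-11002} = \left(-3591 + i \sqrt{21370}\right) \left(- \frac{1}{11002}\right) = \frac{3591}{11002} - \frac{i \sqrt{21370}}{11002}$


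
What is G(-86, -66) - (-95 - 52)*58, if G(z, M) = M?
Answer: 8460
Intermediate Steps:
G(-86, -66) - (-95 - 52)*58 = -66 - (-95 - 52)*58 = -66 - (-147)*58 = -66 - 1*(-8526) = -66 + 8526 = 8460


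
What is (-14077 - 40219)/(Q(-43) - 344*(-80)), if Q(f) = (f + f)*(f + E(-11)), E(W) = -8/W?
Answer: -298628/171355 ≈ -1.7427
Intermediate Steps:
E(W) = -8/W
Q(f) = 2*f*(8/11 + f) (Q(f) = (f + f)*(f - 8/(-11)) = (2*f)*(f - 8*(-1/11)) = (2*f)*(f + 8/11) = (2*f)*(8/11 + f) = 2*f*(8/11 + f))
(-14077 - 40219)/(Q(-43) - 344*(-80)) = (-14077 - 40219)/((2/11)*(-43)*(8 + 11*(-43)) - 344*(-80)) = -54296/((2/11)*(-43)*(8 - 473) + 27520) = -54296/((2/11)*(-43)*(-465) + 27520) = -54296/(39990/11 + 27520) = -54296/342710/11 = -54296*11/342710 = -298628/171355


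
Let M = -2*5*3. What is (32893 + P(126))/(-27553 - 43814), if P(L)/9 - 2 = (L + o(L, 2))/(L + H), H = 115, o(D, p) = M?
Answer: -7932415/17199447 ≈ -0.46120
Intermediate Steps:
M = -30 (M = -10*3 = -30)
o(D, p) = -30
P(L) = 18 + 9*(-30 + L)/(115 + L) (P(L) = 18 + 9*((L - 30)/(L + 115)) = 18 + 9*((-30 + L)/(115 + L)) = 18 + 9*(-30 + L)/(115 + L))
(32893 + P(126))/(-27553 - 43814) = (32893 + 9*(200 + 3*126)/(115 + 126))/(-27553 - 43814) = (32893 + 9*(200 + 378)/241)/(-71367) = (32893 + 9*(1/241)*578)*(-1/71367) = (32893 + 5202/241)*(-1/71367) = (7932415/241)*(-1/71367) = -7932415/17199447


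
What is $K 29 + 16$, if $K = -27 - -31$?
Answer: $132$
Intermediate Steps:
$K = 4$ ($K = -27 + 31 = 4$)
$K 29 + 16 = 4 \cdot 29 + 16 = 116 + 16 = 132$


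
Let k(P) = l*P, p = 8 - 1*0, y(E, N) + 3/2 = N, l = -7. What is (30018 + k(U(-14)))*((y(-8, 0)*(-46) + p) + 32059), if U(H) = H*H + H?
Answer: 923717184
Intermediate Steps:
y(E, N) = -3/2 + N
p = 8 (p = 8 + 0 = 8)
U(H) = H + H² (U(H) = H² + H = H + H²)
k(P) = -7*P
(30018 + k(U(-14)))*((y(-8, 0)*(-46) + p) + 32059) = (30018 - (-98)*(1 - 14))*(((-3/2 + 0)*(-46) + 8) + 32059) = (30018 - (-98)*(-13))*((-3/2*(-46) + 8) + 32059) = (30018 - 7*182)*((69 + 8) + 32059) = (30018 - 1274)*(77 + 32059) = 28744*32136 = 923717184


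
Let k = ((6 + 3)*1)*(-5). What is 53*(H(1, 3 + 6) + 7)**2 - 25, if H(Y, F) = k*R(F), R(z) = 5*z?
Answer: 215833147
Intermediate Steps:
k = -45 (k = (9*1)*(-5) = 9*(-5) = -45)
H(Y, F) = -225*F
53*(H(1, 3 + 6) + 7)**2 - 25 = 53*(-225*(3 + 6) + 7)**2 - 25 = 53*(-225*9 + 7)**2 - 25 = 53*(-2025 + 7)**2 - 25 = 53*(-2018)**2 - 25 = 53*4072324 - 25 = 215833172 - 25 = 215833147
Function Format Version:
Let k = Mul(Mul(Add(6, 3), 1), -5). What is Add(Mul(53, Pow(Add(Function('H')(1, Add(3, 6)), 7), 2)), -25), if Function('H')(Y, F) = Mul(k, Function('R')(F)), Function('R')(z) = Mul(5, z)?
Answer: 215833147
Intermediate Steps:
k = -45 (k = Mul(Mul(9, 1), -5) = Mul(9, -5) = -45)
Function('H')(Y, F) = Mul(-225, F) (Function('H')(Y, F) = Mul(-45, Mul(5, F)) = Mul(-225, F))
Add(Mul(53, Pow(Add(Function('H')(1, Add(3, 6)), 7), 2)), -25) = Add(Mul(53, Pow(Add(Mul(-225, Add(3, 6)), 7), 2)), -25) = Add(Mul(53, Pow(Add(Mul(-225, 9), 7), 2)), -25) = Add(Mul(53, Pow(Add(-2025, 7), 2)), -25) = Add(Mul(53, Pow(-2018, 2)), -25) = Add(Mul(53, 4072324), -25) = Add(215833172, -25) = 215833147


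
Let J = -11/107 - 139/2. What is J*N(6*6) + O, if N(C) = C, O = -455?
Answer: -316795/107 ≈ -2960.7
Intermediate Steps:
J = -14895/214 (J = -11*1/107 - 139*½ = -11/107 - 139/2 = -14895/214 ≈ -69.603)
J*N(6*6) + O = -44685*6/107 - 455 = -14895/214*36 - 455 = -268110/107 - 455 = -316795/107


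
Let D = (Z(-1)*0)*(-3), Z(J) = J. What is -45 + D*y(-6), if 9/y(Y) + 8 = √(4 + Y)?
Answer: -45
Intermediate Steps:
y(Y) = 9/(-8 + √(4 + Y))
D = 0 (D = -1*0*(-3) = 0*(-3) = 0)
-45 + D*y(-6) = -45 + 0*(9/(-8 + √(4 - 6))) = -45 + 0*(9/(-8 + √(-2))) = -45 + 0*(9/(-8 + I*√2)) = -45 + 0 = -45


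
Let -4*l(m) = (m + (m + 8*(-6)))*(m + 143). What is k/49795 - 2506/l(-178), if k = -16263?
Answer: 1922759/5029295 ≈ 0.38231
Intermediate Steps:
l(m) = -(-48 + 2*m)*(143 + m)/4 (l(m) = -(m + (m + 8*(-6)))*(m + 143)/4 = -(m + (m - 48))*(143 + m)/4 = -(m + (-48 + m))*(143 + m)/4 = -(-48 + 2*m)*(143 + m)/4)
k/49795 - 2506/l(-178) = -16263/49795 - 2506/(1716 - 119/2*(-178) - 1/2*(-178)**2) = -16263*1/49795 - 2506/(1716 + 10591 - 1/2*31684) = -16263/49795 - 2506/(1716 + 10591 - 15842) = -16263/49795 - 2506/(-3535) = -16263/49795 - 2506*(-1/3535) = -16263/49795 + 358/505 = 1922759/5029295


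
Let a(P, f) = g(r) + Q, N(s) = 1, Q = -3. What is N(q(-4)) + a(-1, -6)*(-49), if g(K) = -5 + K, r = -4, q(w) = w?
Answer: 589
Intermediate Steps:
a(P, f) = -12 (a(P, f) = (-5 - 4) - 3 = -9 - 3 = -12)
N(q(-4)) + a(-1, -6)*(-49) = 1 - 12*(-49) = 1 + 588 = 589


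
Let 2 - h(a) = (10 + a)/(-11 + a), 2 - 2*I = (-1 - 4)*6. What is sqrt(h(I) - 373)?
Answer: 3*I*sqrt(1045)/5 ≈ 19.396*I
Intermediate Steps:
I = 16 (I = 1 - (-1 - 4)*6/2 = 1 - (-5)*6/2 = 1 - 1/2*(-30) = 1 + 15 = 16)
h(a) = 2 - (10 + a)/(-11 + a)
sqrt(h(I) - 373) = sqrt((-32 + 16)/(-11 + 16) - 373) = sqrt(-16/5 - 373) = sqrt(-1881/5) = 3*I*sqrt(1045)/5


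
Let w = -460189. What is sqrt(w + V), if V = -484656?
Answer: I*sqrt(944845) ≈ 972.03*I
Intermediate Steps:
sqrt(w + V) = sqrt(-460189 - 484656) = sqrt(-944845) = I*sqrt(944845)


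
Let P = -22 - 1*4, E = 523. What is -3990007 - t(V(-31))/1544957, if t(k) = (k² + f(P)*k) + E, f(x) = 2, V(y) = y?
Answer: -6164389246121/1544957 ≈ -3.9900e+6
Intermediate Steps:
P = -26 (P = -22 - 4 = -26)
t(k) = 523 + k² + 2*k (t(k) = (k² + 2*k) + 523 = 523 + k² + 2*k)
-3990007 - t(V(-31))/1544957 = -3990007 - (523 + (-31)² + 2*(-31))/1544957 = -3990007 - (523 + 961 - 62)/1544957 = -3990007 - 1422/1544957 = -6164389246121/1544957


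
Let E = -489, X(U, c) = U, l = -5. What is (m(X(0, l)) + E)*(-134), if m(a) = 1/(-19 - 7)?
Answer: 851905/13 ≈ 65531.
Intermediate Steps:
m(a) = -1/26 (m(a) = 1/(-26) = -1/26)
(m(X(0, l)) + E)*(-134) = (-1/26 - 489)*(-134) = -12715/26*(-134) = 851905/13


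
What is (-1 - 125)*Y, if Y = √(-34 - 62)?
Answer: -504*I*√6 ≈ -1234.5*I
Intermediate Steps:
Y = 4*I*√6 (Y = √(-96) = 4*I*√6 ≈ 9.798*I)
(-1 - 125)*Y = (-1 - 125)*(4*I*√6) = -504*I*√6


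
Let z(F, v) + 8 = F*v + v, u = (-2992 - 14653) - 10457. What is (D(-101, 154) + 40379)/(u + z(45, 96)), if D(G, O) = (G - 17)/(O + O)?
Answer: -2072769/1216292 ≈ -1.7042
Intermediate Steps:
u = -28102 (u = -17645 - 10457 = -28102)
z(F, v) = -8 + v + F*v (z(F, v) = -8 + (F*v + v) = -8 + (v + F*v) = -8 + v + F*v)
D(G, O) = (-17 + G)/(2*O) (D(G, O) = (-17 + G)/((2*O)) = (-17 + G)*(1/(2*O)) = (-17 + G)/(2*O))
(D(-101, 154) + 40379)/(u + z(45, 96)) = ((½)*(-17 - 101)/154 + 40379)/(-28102 + (-8 + 96 + 45*96)) = ((½)*(1/154)*(-118) + 40379)/(-28102 + (-8 + 96 + 4320)) = (-59/154 + 40379)/(-28102 + 4408) = (6218307/154)/(-23694) = (6218307/154)*(-1/23694) = -2072769/1216292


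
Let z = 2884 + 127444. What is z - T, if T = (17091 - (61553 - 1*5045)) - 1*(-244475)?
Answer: -74730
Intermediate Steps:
z = 130328
T = 205058 (T = (17091 - (61553 - 5045)) + 244475 = (17091 - 1*56508) + 244475 = (17091 - 56508) + 244475 = -39417 + 244475 = 205058)
z - T = 130328 - 1*205058 = 130328 - 205058 = -74730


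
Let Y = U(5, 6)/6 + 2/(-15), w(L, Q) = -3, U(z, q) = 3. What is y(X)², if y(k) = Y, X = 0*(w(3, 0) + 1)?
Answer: 121/900 ≈ 0.13444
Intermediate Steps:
Y = 11/30 (Y = 3/6 + 2/(-15) = 3*(⅙) + 2*(-1/15) = ½ - 2/15 = 11/30 ≈ 0.36667)
X = 0 (X = 0*(-3 + 1) = 0*(-2) = 0)
y(k) = 11/30
y(X)² = (11/30)² = 121/900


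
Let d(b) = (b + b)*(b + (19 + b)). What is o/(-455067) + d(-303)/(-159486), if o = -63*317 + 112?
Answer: -26451685150/12096135927 ≈ -2.1868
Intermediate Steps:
o = -19859 (o = -19971 + 112 = -19859)
d(b) = 2*b*(19 + 2*b) (d(b) = (2*b)*(19 + 2*b) = 2*b*(19 + 2*b))
o/(-455067) + d(-303)/(-159486) = -19859/(-455067) + (2*(-303)*(19 + 2*(-303)))/(-159486) = -19859*(-1/455067) + (2*(-303)*(19 - 606))*(-1/159486) = 19859/455067 + (2*(-303)*(-587))*(-1/159486) = 19859/455067 + 355722*(-1/159486) = 19859/455067 - 59287/26581 = -26451685150/12096135927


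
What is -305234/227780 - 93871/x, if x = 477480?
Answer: -1671250667/1087603944 ≈ -1.5366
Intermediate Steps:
-305234/227780 - 93871/x = -305234/227780 - 93871/477480 = -305234*1/227780 - 93871*1/477480 = -152617/113890 - 93871/477480 = -1671250667/1087603944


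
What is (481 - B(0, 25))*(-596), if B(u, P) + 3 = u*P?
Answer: -288464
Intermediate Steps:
B(u, P) = -3 + P*u (B(u, P) = -3 + u*P = -3 + P*u)
(481 - B(0, 25))*(-596) = (481 - (-3 + 25*0))*(-596) = (481 - (-3 + 0))*(-596) = (481 - 1*(-3))*(-596) = (481 + 3)*(-596) = 484*(-596) = -288464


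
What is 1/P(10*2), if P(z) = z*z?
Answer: 1/400 ≈ 0.0025000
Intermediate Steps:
P(z) = z²
1/P(10*2) = 1/((10*2)²) = 1/(20²) = 1/400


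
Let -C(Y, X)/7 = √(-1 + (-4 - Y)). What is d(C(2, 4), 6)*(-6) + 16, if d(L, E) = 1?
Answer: 10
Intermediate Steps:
C(Y, X) = -7*√(-5 - Y) (C(Y, X) = -7*√(-1 + (-4 - Y)) = -7*√(-5 - Y))
d(C(2, 4), 6)*(-6) + 16 = 1*(-6) + 16 = -6 + 16 = 10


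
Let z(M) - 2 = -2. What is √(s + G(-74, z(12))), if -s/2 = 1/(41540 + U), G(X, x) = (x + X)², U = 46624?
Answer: √1182343065838/14694 ≈ 74.000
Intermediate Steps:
z(M) = 0 (z(M) = 2 - 2 = 0)
G(X, x) = (X + x)²
s = -1/44082 (s = -2/(41540 + 46624) = -2/88164 = -2*1/88164 = -1/44082 ≈ -2.2685e-5)
√(s + G(-74, z(12))) = √(-1/44082 + (-74 + 0)²) = √(-1/44082 + (-74)²) = √(-1/44082 + 5476) = √(241393031/44082) = √1182343065838/14694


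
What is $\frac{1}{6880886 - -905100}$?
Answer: $\frac{1}{7785986} \approx 1.2844 \cdot 10^{-7}$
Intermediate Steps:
$\frac{1}{6880886 - -905100} = \frac{1}{6880886 + 905100} = \frac{1}{7785986}$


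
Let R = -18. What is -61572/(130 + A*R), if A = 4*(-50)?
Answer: -30786/1865 ≈ -16.507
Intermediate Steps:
A = -200
-61572/(130 + A*R) = -61572/(130 - 200*(-18)) = -61572/(130 + 3600) = -61572/3730 = -61572*1/3730 = -30786/1865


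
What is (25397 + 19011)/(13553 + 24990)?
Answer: 44408/38543 ≈ 1.1522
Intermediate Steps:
(25397 + 19011)/(13553 + 24990) = 44408/38543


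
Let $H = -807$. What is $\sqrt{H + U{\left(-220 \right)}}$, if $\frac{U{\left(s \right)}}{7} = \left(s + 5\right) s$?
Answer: $\sqrt{330293} \approx 574.71$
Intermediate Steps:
$U{\left(s \right)} = 7 s \left(5 + s\right)$ ($U{\left(s \right)} = 7 \left(s + 5\right) s = 7 \left(5 + s\right) s = 7 s \left(5 + s\right)$)
$\sqrt{H + U{\left(-220 \right)}} = \sqrt{-807 + 7 \left(-220\right) \left(5 - 220\right)} = \sqrt{-807 + 7 \left(-220\right) \left(-215\right)} = \sqrt{-807 + 331100} = \sqrt{330293}$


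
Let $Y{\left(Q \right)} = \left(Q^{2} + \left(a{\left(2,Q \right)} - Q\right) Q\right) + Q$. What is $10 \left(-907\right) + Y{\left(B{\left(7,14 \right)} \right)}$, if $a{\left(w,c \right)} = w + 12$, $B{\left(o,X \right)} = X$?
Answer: $-8860$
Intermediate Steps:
$a{\left(w,c \right)} = 12 + w$
$Y{\left(Q \right)} = Q + Q^{2} + Q \left(14 - Q\right)$ ($Y{\left(Q \right)} = \left(Q^{2} + \left(\left(12 + 2\right) - Q\right) Q\right) + Q = \left(Q^{2} + \left(14 - Q\right) Q\right) + Q = \left(Q^{2} + Q \left(14 - Q\right)\right) + Q = Q + Q^{2} + Q \left(14 - Q\right)$)
$10 \left(-907\right) + Y{\left(B{\left(7,14 \right)} \right)} = 10 \left(-907\right) + 15 \cdot 14 = -9070 + 210 = -8860$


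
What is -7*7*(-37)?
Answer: 1813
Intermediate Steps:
-7*7*(-37) = -49*(-37) = 1813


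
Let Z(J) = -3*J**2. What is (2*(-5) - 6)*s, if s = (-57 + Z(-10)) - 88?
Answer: 7120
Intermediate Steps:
s = -445 (s = (-57 - 3*(-10)**2) - 88 = (-57 - 3*100) - 88 = (-57 - 300) - 88 = -357 - 88 = -445)
(2*(-5) - 6)*s = (2*(-5) - 6)*(-445) = (-10 - 6)*(-445) = -16*(-445) = 7120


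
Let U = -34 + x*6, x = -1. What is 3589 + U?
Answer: 3549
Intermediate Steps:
U = -40 (U = -34 - 1*6 = -34 - 6 = -40)
3589 + U = 3589 - 40 = 3549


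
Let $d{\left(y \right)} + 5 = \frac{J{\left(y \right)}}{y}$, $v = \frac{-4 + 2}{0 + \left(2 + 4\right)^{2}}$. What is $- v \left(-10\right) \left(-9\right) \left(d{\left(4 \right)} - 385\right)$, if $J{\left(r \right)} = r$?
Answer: $-1945$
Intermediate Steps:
$v = - \frac{1}{18}$ ($v = - \frac{2}{0 + 6^{2}} = - \frac{2}{0 + 36} = - \frac{2}{36} = \left(-2\right) \frac{1}{36} = - \frac{1}{18} \approx -0.055556$)
$d{\left(y \right)} = -4$ ($d{\left(y \right)} = -5 + \frac{y}{y} = -5 + 1 = -4$)
$- v \left(-10\right) \left(-9\right) \left(d{\left(4 \right)} - 385\right) = - \left(- \frac{1}{18}\right) \left(-10\right) \left(-9\right) \left(-4 - 385\right) = - \frac{5}{9} \left(-9\right) \left(-389\right) = - \left(-5\right) \left(-389\right) = \left(-1\right) 1945 = -1945$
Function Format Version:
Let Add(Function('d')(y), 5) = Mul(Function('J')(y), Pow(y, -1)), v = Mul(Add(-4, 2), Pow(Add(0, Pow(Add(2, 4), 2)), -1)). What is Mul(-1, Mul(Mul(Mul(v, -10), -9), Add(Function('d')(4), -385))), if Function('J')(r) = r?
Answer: -1945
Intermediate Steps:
v = Rational(-1, 18) (v = Mul(-2, Pow(Add(0, Pow(6, 2)), -1)) = Mul(-2, Pow(Add(0, 36), -1)) = Mul(-2, Pow(36, -1)) = Mul(-2, Rational(1, 36)) = Rational(-1, 18) ≈ -0.055556)
Function('d')(y) = -4 (Function('d')(y) = Add(-5, Mul(y, Pow(y, -1))) = Add(-5, 1) = -4)
Mul(-1, Mul(Mul(Mul(v, -10), -9), Add(Function('d')(4), -385))) = Mul(-1, Mul(Mul(Mul(Rational(-1, 18), -10), -9), Add(-4, -385))) = Mul(-1, Mul(Mul(Rational(5, 9), -9), -389)) = Mul(-1, Mul(-5, -389)) = Mul(-1, 1945) = -1945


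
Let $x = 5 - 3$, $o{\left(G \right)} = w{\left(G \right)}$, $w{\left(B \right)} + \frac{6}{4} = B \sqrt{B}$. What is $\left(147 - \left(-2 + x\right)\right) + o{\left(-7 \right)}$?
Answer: $\frac{291}{2} - 7 i \sqrt{7} \approx 145.5 - 18.52 i$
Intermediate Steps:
$w{\left(B \right)} = - \frac{3}{2} + B^{\frac{3}{2}}$ ($w{\left(B \right)} = - \frac{3}{2} + B \sqrt{B} = - \frac{3}{2} + B^{\frac{3}{2}}$)
$o{\left(G \right)} = - \frac{3}{2} + G^{\frac{3}{2}}$
$x = 2$ ($x = 5 - 3 = 2$)
$\left(147 - \left(-2 + x\right)\right) + o{\left(-7 \right)} = \left(147 + \left(2 - 2\right)\right) - \left(\frac{3}{2} - \left(-7\right)^{\frac{3}{2}}\right) = \left(147 + \left(2 - 2\right)\right) - \left(\frac{3}{2} + 7 i \sqrt{7}\right) = \left(147 + 0\right) - \left(\frac{3}{2} + 7 i \sqrt{7}\right) = 147 - \left(\frac{3}{2} + 7 i \sqrt{7}\right) = \frac{291}{2} - 7 i \sqrt{7}$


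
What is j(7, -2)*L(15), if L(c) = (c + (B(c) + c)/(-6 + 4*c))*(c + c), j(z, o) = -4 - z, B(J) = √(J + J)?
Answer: -15125/3 - 55*√30/9 ≈ -5075.1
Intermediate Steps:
B(J) = √2*√J (B(J) = √(2*J) = √2*√J)
L(c) = 2*c*(c + (c + √2*√c)/(-6 + 4*c)) (L(c) = (c + (√2*√c + c)/(-6 + 4*c))*(c + c) = (c + (c + √2*√c)/(-6 + 4*c))*(2*c) = 2*c*(c + (c + √2*√c)/(-6 + 4*c)))
j(7, -2)*L(15) = (-4 - 1*7)*(15*(-5*15 + 4*15² + √2*√15)/(-3 + 2*15)) = (-4 - 7)*(15*(-75 + 4*225 + √30)/(-3 + 30)) = -165*(-75 + 900 + √30)/27 = -165*(825 + √30)/27 = -11*(1375/3 + 5*√30/9) = -15125/3 - 55*√30/9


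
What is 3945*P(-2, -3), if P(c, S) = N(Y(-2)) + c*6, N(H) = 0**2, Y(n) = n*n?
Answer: -47340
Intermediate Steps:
Y(n) = n**2
N(H) = 0
P(c, S) = 6*c (P(c, S) = 0 + c*6 = 0 + 6*c = 6*c)
3945*P(-2, -3) = 3945*(6*(-2)) = 3945*(-12) = -47340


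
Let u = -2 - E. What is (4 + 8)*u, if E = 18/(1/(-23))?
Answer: 4944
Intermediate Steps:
E = -414 (E = 18/(-1/23) = 18*(-23) = -414)
u = 412 (u = -2 - 1*(-414) = -2 + 414 = 412)
(4 + 8)*u = (4 + 8)*412 = 12*412 = 4944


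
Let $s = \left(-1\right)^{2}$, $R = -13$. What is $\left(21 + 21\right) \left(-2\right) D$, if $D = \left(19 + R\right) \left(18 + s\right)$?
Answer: $-9576$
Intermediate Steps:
$s = 1$
$D = 114$ ($D = \left(19 - 13\right) \left(18 + 1\right) = 6 \cdot 19 = 114$)
$\left(21 + 21\right) \left(-2\right) D = \left(21 + 21\right) \left(-2\right) 114 = 42 \left(-2\right) 114 = \left(-84\right) 114 = -9576$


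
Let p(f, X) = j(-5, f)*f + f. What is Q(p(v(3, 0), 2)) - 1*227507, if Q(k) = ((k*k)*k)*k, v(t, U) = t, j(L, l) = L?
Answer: -206771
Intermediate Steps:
p(f, X) = -4*f (p(f, X) = -5*f + f = -4*f)
Q(k) = k⁴ (Q(k) = (k²*k)*k = k³*k = k⁴)
Q(p(v(3, 0), 2)) - 1*227507 = (-4*3)⁴ - 1*227507 = (-12)⁴ - 227507 = 20736 - 227507 = -206771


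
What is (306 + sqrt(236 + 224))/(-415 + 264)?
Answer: -306/151 - 2*sqrt(115)/151 ≈ -2.1685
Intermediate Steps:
(306 + sqrt(236 + 224))/(-415 + 264) = (306 + sqrt(460))/(-151) = (306 + 2*sqrt(115))*(-1/151) = -306/151 - 2*sqrt(115)/151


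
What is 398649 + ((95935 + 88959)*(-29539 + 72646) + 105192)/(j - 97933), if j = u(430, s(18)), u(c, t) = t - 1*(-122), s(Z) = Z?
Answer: 31014750807/97793 ≈ 3.1715e+5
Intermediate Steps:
u(c, t) = 122 + t (u(c, t) = t + 122 = 122 + t)
j = 140 (j = 122 + 18 = 140)
398649 + ((95935 + 88959)*(-29539 + 72646) + 105192)/(j - 97933) = 398649 + ((95935 + 88959)*(-29539 + 72646) + 105192)/(140 - 97933) = 398649 + (184894*43107 + 105192)/(-97793) = 398649 + (7970225658 + 105192)*(-1/97793) = 398649 + 7970330850*(-1/97793) = 398649 - 7970330850/97793 = 31014750807/97793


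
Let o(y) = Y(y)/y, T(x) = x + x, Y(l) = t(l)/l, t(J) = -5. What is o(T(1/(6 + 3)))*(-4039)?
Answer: 1635795/4 ≈ 4.0895e+5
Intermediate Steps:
Y(l) = -5/l
T(x) = 2*x
o(y) = -5/y**2 (o(y) = (-5/y)/y = -5/y**2)
o(T(1/(6 + 3)))*(-4039) = -5*(6 + 3)**2/4*(-4039) = -5/(2/9)**2*(-4039) = -5*81/4*(-4039) = -405/4*(-4039) = 1635795/4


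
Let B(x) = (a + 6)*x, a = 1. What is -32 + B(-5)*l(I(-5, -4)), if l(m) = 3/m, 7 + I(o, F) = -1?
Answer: -151/8 ≈ -18.875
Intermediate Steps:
B(x) = 7*x (B(x) = (1 + 6)*x = 7*x)
I(o, F) = -8 (I(o, F) = -7 - 1 = -8)
-32 + B(-5)*l(I(-5, -4)) = -32 + (7*(-5))*(3/(-8)) = -32 - 105*(-1)/8 = -32 - 35*(-3/8) = -32 + 105/8 = -151/8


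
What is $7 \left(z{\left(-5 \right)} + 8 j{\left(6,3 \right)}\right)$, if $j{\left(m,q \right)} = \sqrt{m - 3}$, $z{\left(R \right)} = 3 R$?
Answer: $-105 + 56 \sqrt{3} \approx -8.0052$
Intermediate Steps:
$j{\left(m,q \right)} = \sqrt{-3 + m}$
$7 \left(z{\left(-5 \right)} + 8 j{\left(6,3 \right)}\right) = 7 \left(3 \left(-5\right) + 8 \sqrt{-3 + 6}\right) = 7 \left(-15 + 8 \sqrt{3}\right) = -105 + 56 \sqrt{3}$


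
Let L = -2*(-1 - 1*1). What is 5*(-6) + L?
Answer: -26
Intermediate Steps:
L = 4 (L = -2*(-1 - 1) = -2*(-2) = 4)
5*(-6) + L = 5*(-6) + 4 = -30 + 4 = -26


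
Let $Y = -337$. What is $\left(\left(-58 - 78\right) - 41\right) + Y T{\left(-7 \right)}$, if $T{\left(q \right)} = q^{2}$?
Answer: $-16690$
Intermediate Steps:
$\left(\left(-58 - 78\right) - 41\right) + Y T{\left(-7 \right)} = \left(\left(-58 - 78\right) - 41\right) - 337 \left(-7\right)^{2} = \left(-136 - 41\right) - 16513 = -177 - 16513 = -16690$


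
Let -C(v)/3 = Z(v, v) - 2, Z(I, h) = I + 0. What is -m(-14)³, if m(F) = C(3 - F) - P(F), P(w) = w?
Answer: 29791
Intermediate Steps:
Z(I, h) = I
C(v) = 6 - 3*v (C(v) = -3*(v - 2) = -3*(-2 + v) = 6 - 3*v)
m(F) = -3 + 2*F (m(F) = (6 - 3*(3 - F)) - F = (6 + (-9 + 3*F)) - F = (-3 + 3*F) - F = -3 + 2*F)
-m(-14)³ = -(-3 + 2*(-14))³ = -(-3 - 28)³ = -1*(-31)³ = -1*(-29791) = 29791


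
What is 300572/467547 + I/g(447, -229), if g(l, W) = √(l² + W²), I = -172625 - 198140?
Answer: 300572/467547 - 74153*√10090/10090 ≈ -737.57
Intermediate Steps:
I = -370765
g(l, W) = √(W² + l²)
300572/467547 + I/g(447, -229) = 300572/467547 - 370765/√((-229)² + 447²) = 300572*(1/467547) - 370765/√(52441 + 199809) = 300572/467547 - 370765*√10090/50450 = 300572/467547 - 74153*√10090/10090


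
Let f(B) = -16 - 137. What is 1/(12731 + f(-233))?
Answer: 1/12578 ≈ 7.9504e-5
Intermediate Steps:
f(B) = -153
1/(12731 + f(-233)) = 1/(12731 - 153) = 1/12578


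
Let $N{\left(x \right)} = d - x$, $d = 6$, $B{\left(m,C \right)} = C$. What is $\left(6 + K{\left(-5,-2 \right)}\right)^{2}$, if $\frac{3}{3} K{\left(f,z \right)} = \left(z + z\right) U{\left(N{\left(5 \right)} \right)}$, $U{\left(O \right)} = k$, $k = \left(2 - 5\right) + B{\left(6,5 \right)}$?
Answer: $4$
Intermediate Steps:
$N{\left(x \right)} = 6 - x$
$k = 2$ ($k = \left(2 - 5\right) + 5 = -3 + 5 = 2$)
$U{\left(O \right)} = 2$
$K{\left(f,z \right)} = 4 z$ ($K{\left(f,z \right)} = \left(z + z\right) 2 = 2 z 2 = 4 z$)
$\left(6 + K{\left(-5,-2 \right)}\right)^{2} = \left(6 + 4 \left(-2\right)\right)^{2} = \left(6 - 8\right)^{2} = \left(-2\right)^{2} = 4$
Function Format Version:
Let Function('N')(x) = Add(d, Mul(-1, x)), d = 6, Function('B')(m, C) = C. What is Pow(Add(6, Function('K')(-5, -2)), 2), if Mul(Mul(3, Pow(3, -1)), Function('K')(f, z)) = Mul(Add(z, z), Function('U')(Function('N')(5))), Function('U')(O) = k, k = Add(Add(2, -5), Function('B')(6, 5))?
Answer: 4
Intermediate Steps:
Function('N')(x) = Add(6, Mul(-1, x))
k = 2 (k = Add(Add(2, -5), 5) = Add(-3, 5) = 2)
Function('U')(O) = 2
Function('K')(f, z) = Mul(4, z) (Function('K')(f, z) = Mul(Add(z, z), 2) = Mul(Mul(2, z), 2) = Mul(4, z))
Pow(Add(6, Function('K')(-5, -2)), 2) = Pow(Add(6, Mul(4, -2)), 2) = Pow(Add(6, -8), 2) = Pow(-2, 2) = 4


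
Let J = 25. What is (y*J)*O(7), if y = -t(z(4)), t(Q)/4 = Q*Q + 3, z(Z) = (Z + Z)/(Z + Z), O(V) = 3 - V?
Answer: 1600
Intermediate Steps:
z(Z) = 1 (z(Z) = (2*Z)/((2*Z)) = (2*Z)*(1/(2*Z)) = 1)
t(Q) = 12 + 4*Q² (t(Q) = 4*(Q*Q + 3) = 4*(Q² + 3) = 4*(3 + Q²) = 12 + 4*Q²)
y = -16 (y = -(12 + 4*1²) = -(12 + 4*1) = -(12 + 4) = -1*16 = -16)
(y*J)*O(7) = (-16*25)*(3 - 1*7) = -400*(3 - 7) = -400*(-4) = 1600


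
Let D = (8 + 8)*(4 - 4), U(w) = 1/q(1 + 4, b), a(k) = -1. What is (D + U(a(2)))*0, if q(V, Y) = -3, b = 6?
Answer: 0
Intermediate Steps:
U(w) = -1/3 (U(w) = 1/(-3) = -1/3)
D = 0 (D = 16*0 = 0)
(D + U(a(2)))*0 = (0 - 1/3)*0 = -1/3*0 = 0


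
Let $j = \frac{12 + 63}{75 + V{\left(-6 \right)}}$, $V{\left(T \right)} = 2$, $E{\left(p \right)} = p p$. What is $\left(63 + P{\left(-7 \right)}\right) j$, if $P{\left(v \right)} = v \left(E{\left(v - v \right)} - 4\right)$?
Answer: $\frac{975}{11} \approx 88.636$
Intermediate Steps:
$E{\left(p \right)} = p^{2}$
$P{\left(v \right)} = - 4 v$ ($P{\left(v \right)} = v \left(\left(v - v\right)^{2} - 4\right) = v \left(0^{2} - 4\right) = v \left(0 - 4\right) = v \left(-4\right) = - 4 v$)
$j = \frac{75}{77}$ ($j = \frac{12 + 63}{75 + 2} = \frac{75}{77} \approx 0.97403$)
$\left(63 + P{\left(-7 \right)}\right) j = \left(63 - -28\right) \frac{75}{77} = \left(63 + 28\right) \frac{75}{77} = 91 \cdot \frac{75}{77} = \frac{975}{11}$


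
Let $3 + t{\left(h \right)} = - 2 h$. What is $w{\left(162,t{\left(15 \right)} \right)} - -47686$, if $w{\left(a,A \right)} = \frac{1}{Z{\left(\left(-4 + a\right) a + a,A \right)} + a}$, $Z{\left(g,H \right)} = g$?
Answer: $\frac{1236021121}{25920} \approx 47686.0$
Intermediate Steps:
$t{\left(h \right)} = -3 - 2 h$
$w{\left(a,A \right)} = \frac{1}{2 a + a \left(-4 + a\right)}$ ($w{\left(a,A \right)} = \frac{1}{\left(\left(-4 + a\right) a + a\right) + a} = \frac{1}{\left(a \left(-4 + a\right) + a\right) + a} = \frac{1}{\left(a + a \left(-4 + a\right)\right) + a} = \frac{1}{2 a + a \left(-4 + a\right)}$)
$w{\left(162,t{\left(15 \right)} \right)} - -47686 = \frac{1}{162 \left(-2 + 162\right)} - -47686 = \frac{1}{162 \cdot 160} + 47686 = \frac{1}{162} \cdot \frac{1}{160} + 47686 = \frac{1}{25920} + 47686 = \frac{1236021121}{25920}$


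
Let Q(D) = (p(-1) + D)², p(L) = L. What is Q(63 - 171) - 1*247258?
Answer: -235377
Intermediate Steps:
Q(D) = (-1 + D)²
Q(63 - 171) - 1*247258 = (-1 + (63 - 171))² - 1*247258 = (-1 - 108)² - 247258 = (-109)² - 247258 = 11881 - 247258 = -235377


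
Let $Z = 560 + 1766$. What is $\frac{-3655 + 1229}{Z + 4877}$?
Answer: $- \frac{2426}{7203} \approx -0.3368$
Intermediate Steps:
$Z = 2326$
$\frac{-3655 + 1229}{Z + 4877} = \frac{-3655 + 1229}{2326 + 4877} = - \frac{2426}{7203}$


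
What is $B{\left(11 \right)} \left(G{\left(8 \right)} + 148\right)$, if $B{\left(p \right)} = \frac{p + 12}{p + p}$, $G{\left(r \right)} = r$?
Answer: $\frac{1794}{11} \approx 163.09$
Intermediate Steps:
$B{\left(p \right)} = \frac{12 + p}{2 p}$
$B{\left(11 \right)} \left(G{\left(8 \right)} + 148\right) = \frac{12 + 11}{2 \cdot 11} \left(8 + 148\right) = \frac{1}{2} \cdot \frac{1}{11} \cdot 23 \cdot 156 = \frac{23}{22} \cdot 156 = \frac{1794}{11}$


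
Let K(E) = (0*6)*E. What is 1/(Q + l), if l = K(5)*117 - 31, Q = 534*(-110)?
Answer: -1/58771 ≈ -1.7015e-5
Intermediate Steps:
K(E) = 0 (K(E) = 0*E = 0)
Q = -58740
l = -31 (l = 0*117 - 31 = 0 - 31 = -31)
1/(Q + l) = 1/(-58740 - 31) = 1/(-58771) = -1/58771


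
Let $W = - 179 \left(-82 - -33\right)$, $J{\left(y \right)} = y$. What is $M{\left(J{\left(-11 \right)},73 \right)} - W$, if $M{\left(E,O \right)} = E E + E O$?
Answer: $-9453$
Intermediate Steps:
$M{\left(E,O \right)} = E^{2} + E O$
$W = 8771$ ($W = - 179 \left(-82 + 33\right) = \left(-179\right) \left(-49\right) = 8771$)
$M{\left(J{\left(-11 \right)},73 \right)} - W = - 11 \left(-11 + 73\right) - 8771 = \left(-11\right) 62 - 8771 = -682 - 8771 = -9453$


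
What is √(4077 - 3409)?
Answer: 2*√167 ≈ 25.846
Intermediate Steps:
√(4077 - 3409) = √668 = 2*√167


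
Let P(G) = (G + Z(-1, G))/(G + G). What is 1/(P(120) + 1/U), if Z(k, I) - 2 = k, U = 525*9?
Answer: 75600/38131 ≈ 1.9826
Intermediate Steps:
U = 4725
Z(k, I) = 2 + k
P(G) = (1 + G)/(2*G) (P(G) = (G + (2 - 1))/(G + G) = (G + 1)/((2*G)) = (1 + G)*(1/(2*G)) = (1 + G)/(2*G))
1/(P(120) + 1/U) = 1/((½)*(1 + 120)/120 + 1/4725) = 1/((½)*(1/120)*121 + 1/4725) = 1/(121/240 + 1/4725) = 1/(38131/75600) = 75600/38131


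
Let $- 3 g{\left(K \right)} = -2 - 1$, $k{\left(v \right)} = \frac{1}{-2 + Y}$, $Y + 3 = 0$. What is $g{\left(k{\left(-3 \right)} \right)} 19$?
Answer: $19$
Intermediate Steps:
$Y = -3$ ($Y = -3 + 0 = -3$)
$k{\left(v \right)} = - \frac{1}{5}$ ($k{\left(v \right)} = \frac{1}{-2 - 3} = \frac{1}{-5} = - \frac{1}{5}$)
$g{\left(K \right)} = 1$ ($g{\left(K \right)} = - \frac{-2 - 1}{3} = \left(- \frac{1}{3}\right) \left(-3\right) = 1$)
$g{\left(k{\left(-3 \right)} \right)} 19 = 1 \cdot 19 = 19$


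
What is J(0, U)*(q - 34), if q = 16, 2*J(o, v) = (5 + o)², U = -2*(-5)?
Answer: -225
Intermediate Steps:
U = 10
J(o, v) = (5 + o)²/2
J(0, U)*(q - 34) = ((5 + 0)²/2)*(16 - 34) = ((½)*5²)*(-18) = ((½)*25)*(-18) = (25/2)*(-18) = -225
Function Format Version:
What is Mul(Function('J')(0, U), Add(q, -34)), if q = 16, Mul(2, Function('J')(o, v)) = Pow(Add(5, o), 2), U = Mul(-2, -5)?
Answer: -225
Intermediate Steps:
U = 10
Function('J')(o, v) = Mul(Rational(1, 2), Pow(Add(5, o), 2))
Mul(Function('J')(0, U), Add(q, -34)) = Mul(Mul(Rational(1, 2), Pow(Add(5, 0), 2)), Add(16, -34)) = Mul(Mul(Rational(1, 2), Pow(5, 2)), -18) = Mul(Mul(Rational(1, 2), 25), -18) = Mul(Rational(25, 2), -18) = -225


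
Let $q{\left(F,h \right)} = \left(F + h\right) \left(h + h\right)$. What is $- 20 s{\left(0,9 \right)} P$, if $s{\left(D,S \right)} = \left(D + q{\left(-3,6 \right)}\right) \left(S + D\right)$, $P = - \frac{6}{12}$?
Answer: $3240$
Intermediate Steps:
$q{\left(F,h \right)} = 2 h \left(F + h\right)$ ($q{\left(F,h \right)} = \left(F + h\right) 2 h = 2 h \left(F + h\right)$)
$P = - \frac{1}{2}$ ($P = \left(-6\right) \frac{1}{12} = - \frac{1}{2} \approx -0.5$)
$s{\left(D,S \right)} = \left(36 + D\right) \left(D + S\right)$ ($s{\left(D,S \right)} = \left(D + 2 \cdot 6 \left(-3 + 6\right)\right) \left(S + D\right) = \left(D + 2 \cdot 6 \cdot 3\right) \left(D + S\right) = \left(D + 36\right) \left(D + S\right) = \left(36 + D\right) \left(D + S\right)$)
$- 20 s{\left(0,9 \right)} P = - 20 \left(0^{2} + 36 \cdot 0 + 36 \cdot 9 + 0 \cdot 9\right) \left(- \frac{1}{2}\right) = - 20 \left(0 + 0 + 324 + 0\right) \left(- \frac{1}{2}\right) = \left(-20\right) 324 \left(- \frac{1}{2}\right) = \left(-6480\right) \left(- \frac{1}{2}\right) = 3240$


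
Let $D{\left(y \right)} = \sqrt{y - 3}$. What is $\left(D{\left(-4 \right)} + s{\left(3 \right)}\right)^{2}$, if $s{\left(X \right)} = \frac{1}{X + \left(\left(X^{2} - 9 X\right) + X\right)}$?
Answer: $\frac{\left(-1 + 12 i \sqrt{7}\right)^{2}}{144} \approx -6.9931 - 0.44096 i$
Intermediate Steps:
$D{\left(y \right)} = \sqrt{-3 + y}$
$s{\left(X \right)} = \frac{1}{X^{2} - 7 X}$ ($s{\left(X \right)} = \frac{1}{X + \left(X^{2} - 8 X\right)} = \frac{1}{X^{2} - 7 X}$)
$\left(D{\left(-4 \right)} + s{\left(3 \right)}\right)^{2} = \left(\sqrt{-3 - 4} + \frac{1}{3 \left(-7 + 3\right)}\right)^{2} = \left(\sqrt{-7} + \frac{1}{3 \left(-4\right)}\right)^{2} = \left(i \sqrt{7} + \frac{1}{3} \left(- \frac{1}{4}\right)\right)^{2} = \left(i \sqrt{7} - \frac{1}{12}\right)^{2} = \left(- \frac{1}{12} + i \sqrt{7}\right)^{2}$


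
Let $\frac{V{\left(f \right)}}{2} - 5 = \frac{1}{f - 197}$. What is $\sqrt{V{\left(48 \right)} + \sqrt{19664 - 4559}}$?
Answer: $\frac{\sqrt{221712 + 22201 \sqrt{15105}}}{149} \approx 11.528$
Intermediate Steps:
$V{\left(f \right)} = 10 + \frac{2}{-197 + f}$ ($V{\left(f \right)} = 10 + \frac{2}{f - 197} = 10 + \frac{2}{-197 + f}$)
$\sqrt{V{\left(48 \right)} + \sqrt{19664 - 4559}} = \sqrt{\frac{2 \left(-984 + 5 \cdot 48\right)}{-197 + 48} + \sqrt{19664 - 4559}} = \sqrt{\frac{2 \left(-984 + 240\right)}{-149} + \sqrt{15105}} = \sqrt{2 \left(- \frac{1}{149}\right) \left(-744\right) + \sqrt{15105}} = \sqrt{\frac{1488}{149} + \sqrt{15105}}$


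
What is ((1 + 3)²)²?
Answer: 256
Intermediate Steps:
((1 + 3)²)² = (4²)² = 16² = 256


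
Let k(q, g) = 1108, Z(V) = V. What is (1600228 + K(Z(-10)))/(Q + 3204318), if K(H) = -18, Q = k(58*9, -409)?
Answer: 800105/1602713 ≈ 0.49922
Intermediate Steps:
Q = 1108
(1600228 + K(Z(-10)))/(Q + 3204318) = (1600228 - 18)/(1108 + 3204318) = 1600210/3205426 = 1600210*(1/3205426) = 800105/1602713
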